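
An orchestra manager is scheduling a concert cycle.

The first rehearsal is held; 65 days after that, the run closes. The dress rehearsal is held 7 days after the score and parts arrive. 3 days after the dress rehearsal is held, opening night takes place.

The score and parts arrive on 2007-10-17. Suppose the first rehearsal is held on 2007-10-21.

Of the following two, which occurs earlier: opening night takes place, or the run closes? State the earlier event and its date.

Opening night takes place — 2007-10-27

The score and parts arrive: Oct 17, 2007.
The dress rehearsal is held: Oct 17, 2007 + 7 days = Oct 24, 2007.
Opening night takes place: Oct 24, 2007 + 3 days = Oct 27, 2007.
The first rehearsal is held: Oct 21, 2007.
The run closes: Oct 21, 2007 + 65 days = Dec 25, 2007.
Comparing: opening night takes place on Oct 27, 2007 vs the run closes on Dec 25, 2007. Earlier: opening night takes place.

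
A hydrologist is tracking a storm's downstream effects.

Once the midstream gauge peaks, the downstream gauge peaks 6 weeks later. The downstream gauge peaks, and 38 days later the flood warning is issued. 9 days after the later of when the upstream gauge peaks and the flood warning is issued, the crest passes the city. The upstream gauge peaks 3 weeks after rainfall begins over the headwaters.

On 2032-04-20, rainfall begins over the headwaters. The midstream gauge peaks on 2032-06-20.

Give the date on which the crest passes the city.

Rainfall begins over the headwaters: Apr 20, 2032.
The upstream gauge peaks: Apr 20, 2032 + 3 weeks = May 11, 2032.
The midstream gauge peaks: Jun 20, 2032.
The downstream gauge peaks: Jun 20, 2032 + 6 weeks = Aug 1, 2032.
The flood warning is issued: Aug 1, 2032 + 38 days = Sep 8, 2032.
Both prerequisites met — the upstream gauge peaks (May 11, 2032), the flood warning is issued (Sep 8, 2032); the later is Sep 8, 2032.
The crest passes the city: Sep 8, 2032 + 9 days = Sep 17, 2032.

2032-09-17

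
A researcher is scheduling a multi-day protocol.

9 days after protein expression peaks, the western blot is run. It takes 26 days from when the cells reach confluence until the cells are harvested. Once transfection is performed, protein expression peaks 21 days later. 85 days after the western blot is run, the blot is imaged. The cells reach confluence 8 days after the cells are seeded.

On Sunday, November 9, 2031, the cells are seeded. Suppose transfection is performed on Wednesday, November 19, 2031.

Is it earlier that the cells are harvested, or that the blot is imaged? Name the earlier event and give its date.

The cells are harvested — Saturday, December 13, 2031

The cells are seeded: Nov 9, 2031.
The cells reach confluence: Nov 9, 2031 + 8 days = Nov 17, 2031.
The cells are harvested: Nov 17, 2031 + 26 days = Dec 13, 2031.
Transfection is performed: Nov 19, 2031.
Protein expression peaks: Nov 19, 2031 + 21 days = Dec 10, 2031.
The western blot is run: Dec 10, 2031 + 9 days = Dec 19, 2031.
The blot is imaged: Dec 19, 2031 + 85 days = Mar 13, 2032.
Comparing: the cells are harvested on Dec 13, 2031 vs the blot is imaged on Mar 13, 2032. Earlier: the cells are harvested.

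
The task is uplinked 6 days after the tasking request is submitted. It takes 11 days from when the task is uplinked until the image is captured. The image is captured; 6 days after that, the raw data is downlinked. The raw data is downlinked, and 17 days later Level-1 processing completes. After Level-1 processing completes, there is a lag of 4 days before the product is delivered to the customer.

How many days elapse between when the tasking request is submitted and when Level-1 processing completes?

Causal path: the tasking request is submitted → the task is uplinked → the image is captured → the raw data is downlinked → Level-1 processing completes.
Total delay along the path: 6 + 11 + 6 + 17 = 40 days.

40 days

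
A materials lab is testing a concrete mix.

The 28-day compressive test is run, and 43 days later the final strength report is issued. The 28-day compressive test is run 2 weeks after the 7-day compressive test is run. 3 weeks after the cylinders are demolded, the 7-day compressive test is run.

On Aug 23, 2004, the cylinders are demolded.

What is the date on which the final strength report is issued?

Nov 9, 2004

The cylinders are demolded: Aug 23, 2004.
The 7-day compressive test is run: Aug 23, 2004 + 3 weeks = Sep 13, 2004.
The 28-day compressive test is run: Sep 13, 2004 + 2 weeks = Sep 27, 2004.
The final strength report is issued: Sep 27, 2004 + 43 days = Nov 9, 2004.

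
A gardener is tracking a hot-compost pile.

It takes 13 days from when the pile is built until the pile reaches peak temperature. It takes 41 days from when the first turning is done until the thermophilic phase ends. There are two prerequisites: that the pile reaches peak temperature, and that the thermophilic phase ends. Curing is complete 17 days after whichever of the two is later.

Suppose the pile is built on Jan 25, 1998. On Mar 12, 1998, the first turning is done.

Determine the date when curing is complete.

The pile is built: Jan 25, 1998.
The pile reaches peak temperature: Jan 25, 1998 + 13 days = Feb 7, 1998.
The first turning is done: Mar 12, 1998.
The thermophilic phase ends: Mar 12, 1998 + 41 days = Apr 22, 1998.
Both prerequisites met — the pile reaches peak temperature (Feb 7, 1998), the thermophilic phase ends (Apr 22, 1998); the later is Apr 22, 1998.
Curing is complete: Apr 22, 1998 + 17 days = May 9, 1998.

May 9, 1998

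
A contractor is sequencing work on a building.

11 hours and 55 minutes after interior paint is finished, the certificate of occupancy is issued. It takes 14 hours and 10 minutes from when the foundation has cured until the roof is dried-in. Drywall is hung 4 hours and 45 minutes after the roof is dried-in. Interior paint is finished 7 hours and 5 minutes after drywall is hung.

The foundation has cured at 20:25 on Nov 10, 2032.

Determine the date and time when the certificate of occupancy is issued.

The foundation has cured: 20:25 Nov 10, 2032.
The roof is dried-in: 20:25 Nov 10, 2032 + 14h10m = 10:35 Nov 11, 2032.
Drywall is hung: 10:35 Nov 11, 2032 + 4h45m = 15:20 Nov 11, 2032.
Interior paint is finished: 15:20 Nov 11, 2032 + 7h05m = 22:25 Nov 11, 2032.
The certificate of occupancy is issued: 22:25 Nov 11, 2032 + 11h55m = 10:20 Nov 12, 2032.

10:20 on Nov 12, 2032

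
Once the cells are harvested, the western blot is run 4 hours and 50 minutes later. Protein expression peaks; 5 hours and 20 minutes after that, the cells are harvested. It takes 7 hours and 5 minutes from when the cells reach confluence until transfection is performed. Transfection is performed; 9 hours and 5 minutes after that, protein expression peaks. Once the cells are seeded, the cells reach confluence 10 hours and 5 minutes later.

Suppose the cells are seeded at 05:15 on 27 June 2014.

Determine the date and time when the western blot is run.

17:40 on 28 June 2014

The cells are seeded: 05:15 Jun 27, 2014.
The cells reach confluence: 05:15 Jun 27, 2014 + 10h05m = 15:20 Jun 27, 2014.
Transfection is performed: 15:20 Jun 27, 2014 + 7h05m = 22:25 Jun 27, 2014.
Protein expression peaks: 22:25 Jun 27, 2014 + 9h05m = 07:30 Jun 28, 2014.
The cells are harvested: 07:30 Jun 28, 2014 + 5h20m = 12:50 Jun 28, 2014.
The western blot is run: 12:50 Jun 28, 2014 + 4h50m = 17:40 Jun 28, 2014.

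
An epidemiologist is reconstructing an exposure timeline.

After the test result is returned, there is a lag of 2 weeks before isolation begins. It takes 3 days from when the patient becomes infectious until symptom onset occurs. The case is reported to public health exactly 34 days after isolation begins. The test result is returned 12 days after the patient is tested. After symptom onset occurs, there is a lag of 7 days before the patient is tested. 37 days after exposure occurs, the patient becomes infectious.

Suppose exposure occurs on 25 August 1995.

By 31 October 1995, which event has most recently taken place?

The test result is returned

Exposure occurs: Aug 25, 1995.
The patient becomes infectious: Aug 25, 1995 + 37 days = Oct 1, 1995.
Symptom onset occurs: Oct 1, 1995 + 3 days = Oct 4, 1995.
The patient is tested: Oct 4, 1995 + 7 days = Oct 11, 1995.
The test result is returned: Oct 11, 1995 + 12 days = Oct 23, 1995.
Isolation begins: Oct 23, 1995 + 2 weeks = Nov 6, 1995.
The case is reported to public health: Nov 6, 1995 + 34 days = Dec 10, 1995.
Oct 31, 1995 falls between when the test result is returned (Oct 23, 1995) and when isolation begins (Nov 6, 1995).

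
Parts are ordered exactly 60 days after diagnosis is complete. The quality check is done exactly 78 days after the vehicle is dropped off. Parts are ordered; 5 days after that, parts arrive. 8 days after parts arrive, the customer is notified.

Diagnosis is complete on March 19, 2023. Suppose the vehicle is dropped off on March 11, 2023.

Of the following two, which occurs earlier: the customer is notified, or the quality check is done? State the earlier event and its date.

The quality check is done — May 28, 2023

Diagnosis is complete: Mar 19, 2023.
Parts are ordered: Mar 19, 2023 + 60 days = May 18, 2023.
Parts arrive: May 18, 2023 + 5 days = May 23, 2023.
The customer is notified: May 23, 2023 + 8 days = May 31, 2023.
The vehicle is dropped off: Mar 11, 2023.
The quality check is done: Mar 11, 2023 + 78 days = May 28, 2023.
Comparing: the customer is notified on May 31, 2023 vs the quality check is done on May 28, 2023. Earlier: the quality check is done.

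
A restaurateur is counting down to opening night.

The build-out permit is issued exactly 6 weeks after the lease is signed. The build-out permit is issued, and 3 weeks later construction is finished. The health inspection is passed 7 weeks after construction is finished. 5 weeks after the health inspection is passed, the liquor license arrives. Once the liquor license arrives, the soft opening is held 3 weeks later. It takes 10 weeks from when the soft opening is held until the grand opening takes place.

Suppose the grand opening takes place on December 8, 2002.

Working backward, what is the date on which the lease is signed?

April 14, 2002

The grand opening takes place: Dec 8, 2002.
The soft opening is held: Dec 8, 2002 − 10 weeks = Sep 29, 2002.
The liquor license arrives: Sep 29, 2002 − 3 weeks = Sep 8, 2002.
The health inspection is passed: Sep 8, 2002 − 5 weeks = Aug 4, 2002.
Construction is finished: Aug 4, 2002 − 7 weeks = Jun 16, 2002.
The build-out permit is issued: Jun 16, 2002 − 3 weeks = May 26, 2002.
The lease is signed: May 26, 2002 − 6 weeks = Apr 14, 2002.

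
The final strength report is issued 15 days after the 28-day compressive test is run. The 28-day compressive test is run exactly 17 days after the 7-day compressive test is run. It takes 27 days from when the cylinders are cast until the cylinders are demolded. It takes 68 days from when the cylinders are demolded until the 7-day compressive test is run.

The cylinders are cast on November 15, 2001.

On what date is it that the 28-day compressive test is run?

March 7, 2002

The cylinders are cast: Nov 15, 2001.
The cylinders are demolded: Nov 15, 2001 + 27 days = Dec 12, 2001.
The 7-day compressive test is run: Dec 12, 2001 + 68 days = Feb 18, 2002.
The 28-day compressive test is run: Feb 18, 2002 + 17 days = Mar 7, 2002.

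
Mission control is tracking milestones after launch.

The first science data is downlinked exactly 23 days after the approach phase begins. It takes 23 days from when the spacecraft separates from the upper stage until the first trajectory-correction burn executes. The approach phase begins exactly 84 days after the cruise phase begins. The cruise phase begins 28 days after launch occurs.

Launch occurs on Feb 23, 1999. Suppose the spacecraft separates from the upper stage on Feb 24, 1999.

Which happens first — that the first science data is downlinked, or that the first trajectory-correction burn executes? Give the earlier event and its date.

The first trajectory-correction burn executes — Mar 19, 1999

Launch occurs: Feb 23, 1999.
The cruise phase begins: Feb 23, 1999 + 28 days = Mar 23, 1999.
The approach phase begins: Mar 23, 1999 + 84 days = Jun 15, 1999.
The first science data is downlinked: Jun 15, 1999 + 23 days = Jul 8, 1999.
The spacecraft separates from the upper stage: Feb 24, 1999.
The first trajectory-correction burn executes: Feb 24, 1999 + 23 days = Mar 19, 1999.
Comparing: the first science data is downlinked on Jul 8, 1999 vs the first trajectory-correction burn executes on Mar 19, 1999. Earlier: the first trajectory-correction burn executes.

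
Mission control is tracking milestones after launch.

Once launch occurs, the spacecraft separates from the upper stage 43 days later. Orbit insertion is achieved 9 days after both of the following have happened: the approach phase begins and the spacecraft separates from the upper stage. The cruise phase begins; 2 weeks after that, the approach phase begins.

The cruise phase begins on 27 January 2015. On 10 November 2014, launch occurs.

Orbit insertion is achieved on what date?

The cruise phase begins: Jan 27, 2015.
The approach phase begins: Jan 27, 2015 + 2 weeks = Feb 10, 2015.
Launch occurs: Nov 10, 2014.
The spacecraft separates from the upper stage: Nov 10, 2014 + 43 days = Dec 23, 2014.
Both prerequisites met — the approach phase begins (Feb 10, 2015), the spacecraft separates from the upper stage (Dec 23, 2014); the later is Feb 10, 2015.
Orbit insertion is achieved: Feb 10, 2015 + 9 days = Feb 19, 2015.

19 February 2015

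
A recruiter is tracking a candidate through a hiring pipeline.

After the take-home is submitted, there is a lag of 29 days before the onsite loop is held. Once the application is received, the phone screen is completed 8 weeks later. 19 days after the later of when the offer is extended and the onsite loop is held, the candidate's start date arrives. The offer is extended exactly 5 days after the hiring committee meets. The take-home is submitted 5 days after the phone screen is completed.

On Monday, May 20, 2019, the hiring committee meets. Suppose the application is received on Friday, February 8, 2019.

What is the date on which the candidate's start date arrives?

Thursday, June 13, 2019

The hiring committee meets: May 20, 2019.
The offer is extended: May 20, 2019 + 5 days = May 25, 2019.
The application is received: Feb 8, 2019.
The phone screen is completed: Feb 8, 2019 + 8 weeks = Apr 5, 2019.
The take-home is submitted: Apr 5, 2019 + 5 days = Apr 10, 2019.
The onsite loop is held: Apr 10, 2019 + 29 days = May 9, 2019.
Both prerequisites met — the offer is extended (May 25, 2019), the onsite loop is held (May 9, 2019); the later is May 25, 2019.
The candidate's start date arrives: May 25, 2019 + 19 days = Jun 13, 2019.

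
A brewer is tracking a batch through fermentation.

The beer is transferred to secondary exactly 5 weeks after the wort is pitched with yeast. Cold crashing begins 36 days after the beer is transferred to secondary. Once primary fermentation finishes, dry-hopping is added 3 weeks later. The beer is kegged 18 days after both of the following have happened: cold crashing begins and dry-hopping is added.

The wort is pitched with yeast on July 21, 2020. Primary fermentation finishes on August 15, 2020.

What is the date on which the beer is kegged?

October 18, 2020

The wort is pitched with yeast: Jul 21, 2020.
The beer is transferred to secondary: Jul 21, 2020 + 5 weeks = Aug 25, 2020.
Cold crashing begins: Aug 25, 2020 + 36 days = Sep 30, 2020.
Primary fermentation finishes: Aug 15, 2020.
Dry-hopping is added: Aug 15, 2020 + 3 weeks = Sep 5, 2020.
Both prerequisites met — cold crashing begins (Sep 30, 2020), dry-hopping is added (Sep 5, 2020); the later is Sep 30, 2020.
The beer is kegged: Sep 30, 2020 + 18 days = Oct 18, 2020.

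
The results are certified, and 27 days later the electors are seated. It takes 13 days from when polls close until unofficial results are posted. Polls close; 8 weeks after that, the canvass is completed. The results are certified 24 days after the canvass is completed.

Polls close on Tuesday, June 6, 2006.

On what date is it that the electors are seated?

Polls close: Jun 6, 2006.
The canvass is completed: Jun 6, 2006 + 8 weeks = Aug 1, 2006.
The results are certified: Aug 1, 2006 + 24 days = Aug 25, 2006.
The electors are seated: Aug 25, 2006 + 27 days = Sep 21, 2006.

Thursday, September 21, 2006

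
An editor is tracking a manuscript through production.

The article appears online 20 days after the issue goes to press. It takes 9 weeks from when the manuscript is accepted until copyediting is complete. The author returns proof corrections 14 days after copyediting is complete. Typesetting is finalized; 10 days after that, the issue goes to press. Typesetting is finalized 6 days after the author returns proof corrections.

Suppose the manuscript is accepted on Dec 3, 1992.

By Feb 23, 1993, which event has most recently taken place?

The author returns proof corrections

The manuscript is accepted: Dec 3, 1992.
Copyediting is complete: Dec 3, 1992 + 9 weeks = Feb 4, 1993.
The author returns proof corrections: Feb 4, 1993 + 14 days = Feb 18, 1993.
Typesetting is finalized: Feb 18, 1993 + 6 days = Feb 24, 1993.
The issue goes to press: Feb 24, 1993 + 10 days = Mar 6, 1993.
The article appears online: Mar 6, 1993 + 20 days = Mar 26, 1993.
Feb 23, 1993 falls between when the author returns proof corrections (Feb 18, 1993) and when typesetting is finalized (Feb 24, 1993).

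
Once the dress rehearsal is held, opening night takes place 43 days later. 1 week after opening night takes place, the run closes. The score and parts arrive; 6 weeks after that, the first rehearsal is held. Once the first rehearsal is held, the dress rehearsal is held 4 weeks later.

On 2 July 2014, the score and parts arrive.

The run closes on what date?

30 October 2014

The score and parts arrive: Jul 2, 2014.
The first rehearsal is held: Jul 2, 2014 + 6 weeks = Aug 13, 2014.
The dress rehearsal is held: Aug 13, 2014 + 4 weeks = Sep 10, 2014.
Opening night takes place: Sep 10, 2014 + 43 days = Oct 23, 2014.
The run closes: Oct 23, 2014 + 1 week = Oct 30, 2014.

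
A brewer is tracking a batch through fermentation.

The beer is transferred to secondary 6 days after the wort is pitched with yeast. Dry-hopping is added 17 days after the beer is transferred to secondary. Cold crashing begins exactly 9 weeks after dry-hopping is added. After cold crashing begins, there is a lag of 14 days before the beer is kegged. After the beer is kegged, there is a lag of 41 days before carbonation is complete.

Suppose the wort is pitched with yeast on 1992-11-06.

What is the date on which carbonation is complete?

1993-03-27

The wort is pitched with yeast: Nov 6, 1992.
The beer is transferred to secondary: Nov 6, 1992 + 6 days = Nov 12, 1992.
Dry-hopping is added: Nov 12, 1992 + 17 days = Nov 29, 1992.
Cold crashing begins: Nov 29, 1992 + 9 weeks = Jan 31, 1993.
The beer is kegged: Jan 31, 1993 + 14 days = Feb 14, 1993.
Carbonation is complete: Feb 14, 1993 + 41 days = Mar 27, 1993.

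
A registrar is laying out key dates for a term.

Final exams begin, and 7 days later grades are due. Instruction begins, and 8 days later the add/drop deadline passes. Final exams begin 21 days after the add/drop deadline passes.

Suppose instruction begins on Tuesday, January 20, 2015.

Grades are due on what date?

Wednesday, February 25, 2015

Instruction begins: Jan 20, 2015.
The add/drop deadline passes: Jan 20, 2015 + 8 days = Jan 28, 2015.
Final exams begin: Jan 28, 2015 + 21 days = Feb 18, 2015.
Grades are due: Feb 18, 2015 + 7 days = Feb 25, 2015.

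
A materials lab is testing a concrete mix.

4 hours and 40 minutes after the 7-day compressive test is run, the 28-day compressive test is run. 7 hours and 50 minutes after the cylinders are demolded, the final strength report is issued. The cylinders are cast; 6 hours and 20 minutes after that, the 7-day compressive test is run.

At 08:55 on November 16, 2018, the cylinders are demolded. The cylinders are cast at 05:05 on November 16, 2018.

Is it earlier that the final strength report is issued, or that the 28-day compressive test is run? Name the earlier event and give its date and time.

The cylinders are demolded: 08:55 Nov 16, 2018.
The final strength report is issued: 08:55 Nov 16, 2018 + 7h50m = 16:45 Nov 16, 2018.
The cylinders are cast: 05:05 Nov 16, 2018.
The 7-day compressive test is run: 05:05 Nov 16, 2018 + 6h20m = 11:25 Nov 16, 2018.
The 28-day compressive test is run: 11:25 Nov 16, 2018 + 4h40m = 16:05 Nov 16, 2018.
Comparing: the final strength report is issued at 16:45 Nov 16, 2018 vs the 28-day compressive test is run at 16:05 Nov 16, 2018. Earlier: the 28-day compressive test is run.

The 28-day compressive test is run — 16:05 on November 16, 2018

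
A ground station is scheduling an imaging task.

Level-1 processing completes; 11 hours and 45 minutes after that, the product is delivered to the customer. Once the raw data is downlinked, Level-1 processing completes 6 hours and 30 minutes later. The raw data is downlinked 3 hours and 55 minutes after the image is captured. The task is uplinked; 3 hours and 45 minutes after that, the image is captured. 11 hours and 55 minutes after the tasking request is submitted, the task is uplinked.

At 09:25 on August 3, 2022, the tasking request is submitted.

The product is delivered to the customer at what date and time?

The tasking request is submitted: 09:25 Aug 3, 2022.
The task is uplinked: 09:25 Aug 3, 2022 + 11h55m = 21:20 Aug 3, 2022.
The image is captured: 21:20 Aug 3, 2022 + 3h45m = 01:05 Aug 4, 2022.
The raw data is downlinked: 01:05 Aug 4, 2022 + 3h55m = 05:00 Aug 4, 2022.
Level-1 processing completes: 05:00 Aug 4, 2022 + 6h30m = 11:30 Aug 4, 2022.
The product is delivered to the customer: 11:30 Aug 4, 2022 + 11h45m = 23:15 Aug 4, 2022.

23:15 on August 4, 2022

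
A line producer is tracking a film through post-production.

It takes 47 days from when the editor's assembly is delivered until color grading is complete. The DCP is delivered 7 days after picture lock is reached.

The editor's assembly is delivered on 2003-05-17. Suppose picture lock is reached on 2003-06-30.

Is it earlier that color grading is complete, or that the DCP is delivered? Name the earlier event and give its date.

Color grading is complete — 2003-07-03

The editor's assembly is delivered: May 17, 2003.
Color grading is complete: May 17, 2003 + 47 days = Jul 3, 2003.
Picture lock is reached: Jun 30, 2003.
The DCP is delivered: Jun 30, 2003 + 7 days = Jul 7, 2003.
Comparing: color grading is complete on Jul 3, 2003 vs the DCP is delivered on Jul 7, 2003. Earlier: color grading is complete.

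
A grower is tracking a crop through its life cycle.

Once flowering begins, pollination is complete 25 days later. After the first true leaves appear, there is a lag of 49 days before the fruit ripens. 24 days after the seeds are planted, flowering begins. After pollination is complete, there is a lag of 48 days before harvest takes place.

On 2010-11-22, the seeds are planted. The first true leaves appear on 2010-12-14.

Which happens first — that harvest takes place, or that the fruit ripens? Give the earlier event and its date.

The fruit ripens — 2011-02-01

The seeds are planted: Nov 22, 2010.
Flowering begins: Nov 22, 2010 + 24 days = Dec 16, 2010.
Pollination is complete: Dec 16, 2010 + 25 days = Jan 10, 2011.
Harvest takes place: Jan 10, 2011 + 48 days = Feb 27, 2011.
The first true leaves appear: Dec 14, 2010.
The fruit ripens: Dec 14, 2010 + 49 days = Feb 1, 2011.
Comparing: harvest takes place on Feb 27, 2011 vs the fruit ripens on Feb 1, 2011. Earlier: the fruit ripens.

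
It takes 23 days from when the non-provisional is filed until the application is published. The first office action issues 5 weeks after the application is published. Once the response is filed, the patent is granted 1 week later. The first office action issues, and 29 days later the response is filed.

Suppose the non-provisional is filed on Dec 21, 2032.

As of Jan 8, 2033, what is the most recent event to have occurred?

The non-provisional is filed

The non-provisional is filed: Dec 21, 2032.
The application is published: Dec 21, 2032 + 23 days = Jan 13, 2033.
The first office action issues: Jan 13, 2033 + 5 weeks = Feb 17, 2033.
The response is filed: Feb 17, 2033 + 29 days = Mar 18, 2033.
The patent is granted: Mar 18, 2033 + 1 week = Mar 25, 2033.
Jan 8, 2033 falls between when the non-provisional is filed (Dec 21, 2032) and when the application is published (Jan 13, 2033).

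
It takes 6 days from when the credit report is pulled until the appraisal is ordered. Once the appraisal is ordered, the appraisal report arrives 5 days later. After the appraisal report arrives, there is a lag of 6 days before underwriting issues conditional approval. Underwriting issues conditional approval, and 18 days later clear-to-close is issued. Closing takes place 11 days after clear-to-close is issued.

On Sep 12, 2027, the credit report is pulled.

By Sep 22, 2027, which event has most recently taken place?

The appraisal is ordered

The credit report is pulled: Sep 12, 2027.
The appraisal is ordered: Sep 12, 2027 + 6 days = Sep 18, 2027.
The appraisal report arrives: Sep 18, 2027 + 5 days = Sep 23, 2027.
Underwriting issues conditional approval: Sep 23, 2027 + 6 days = Sep 29, 2027.
Clear-to-close is issued: Sep 29, 2027 + 18 days = Oct 17, 2027.
Closing takes place: Oct 17, 2027 + 11 days = Oct 28, 2027.
Sep 22, 2027 falls between when the appraisal is ordered (Sep 18, 2027) and when the appraisal report arrives (Sep 23, 2027).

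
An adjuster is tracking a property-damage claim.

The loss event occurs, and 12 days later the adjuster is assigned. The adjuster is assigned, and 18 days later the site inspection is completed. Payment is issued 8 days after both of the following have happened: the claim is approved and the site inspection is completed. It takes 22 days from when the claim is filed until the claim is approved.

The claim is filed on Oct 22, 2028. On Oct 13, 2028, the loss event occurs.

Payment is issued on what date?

Nov 21, 2028

The claim is filed: Oct 22, 2028.
The claim is approved: Oct 22, 2028 + 22 days = Nov 13, 2028.
The loss event occurs: Oct 13, 2028.
The adjuster is assigned: Oct 13, 2028 + 12 days = Oct 25, 2028.
The site inspection is completed: Oct 25, 2028 + 18 days = Nov 12, 2028.
Both prerequisites met — the claim is approved (Nov 13, 2028), the site inspection is completed (Nov 12, 2028); the later is Nov 13, 2028.
Payment is issued: Nov 13, 2028 + 8 days = Nov 21, 2028.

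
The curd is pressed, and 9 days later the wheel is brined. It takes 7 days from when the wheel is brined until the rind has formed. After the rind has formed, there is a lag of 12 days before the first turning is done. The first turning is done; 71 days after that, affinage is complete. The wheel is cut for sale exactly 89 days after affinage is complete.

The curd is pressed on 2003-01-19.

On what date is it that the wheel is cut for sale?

The curd is pressed: Jan 19, 2003.
The wheel is brined: Jan 19, 2003 + 9 days = Jan 28, 2003.
The rind has formed: Jan 28, 2003 + 7 days = Feb 4, 2003.
The first turning is done: Feb 4, 2003 + 12 days = Feb 16, 2003.
Affinage is complete: Feb 16, 2003 + 71 days = Apr 28, 2003.
The wheel is cut for sale: Apr 28, 2003 + 89 days = Jul 26, 2003.

2003-07-26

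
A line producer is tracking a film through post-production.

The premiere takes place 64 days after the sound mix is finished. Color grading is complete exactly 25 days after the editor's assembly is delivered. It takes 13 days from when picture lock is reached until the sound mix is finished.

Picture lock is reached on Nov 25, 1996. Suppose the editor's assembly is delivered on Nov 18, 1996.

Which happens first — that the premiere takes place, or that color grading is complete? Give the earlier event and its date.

Picture lock is reached: Nov 25, 1996.
The sound mix is finished: Nov 25, 1996 + 13 days = Dec 8, 1996.
The premiere takes place: Dec 8, 1996 + 64 days = Feb 10, 1997.
The editor's assembly is delivered: Nov 18, 1996.
Color grading is complete: Nov 18, 1996 + 25 days = Dec 13, 1996.
Comparing: the premiere takes place on Feb 10, 1997 vs color grading is complete on Dec 13, 1996. Earlier: color grading is complete.

Color grading is complete — Dec 13, 1996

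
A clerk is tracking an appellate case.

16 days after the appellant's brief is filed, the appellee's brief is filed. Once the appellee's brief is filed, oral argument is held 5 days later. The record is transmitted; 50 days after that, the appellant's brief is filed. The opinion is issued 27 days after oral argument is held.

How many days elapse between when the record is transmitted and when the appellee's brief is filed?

66 days

Causal path: the record is transmitted → the appellant's brief is filed → the appellee's brief is filed.
Total delay along the path: 50 + 16 = 66 days.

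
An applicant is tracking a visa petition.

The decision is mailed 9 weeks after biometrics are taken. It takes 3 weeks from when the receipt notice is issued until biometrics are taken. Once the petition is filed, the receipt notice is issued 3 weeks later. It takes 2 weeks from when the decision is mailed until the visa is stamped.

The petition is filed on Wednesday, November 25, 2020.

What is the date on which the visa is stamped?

Wednesday, March 24, 2021

The petition is filed: Nov 25, 2020.
The receipt notice is issued: Nov 25, 2020 + 3 weeks = Dec 16, 2020.
Biometrics are taken: Dec 16, 2020 + 3 weeks = Jan 6, 2021.
The decision is mailed: Jan 6, 2021 + 9 weeks = Mar 10, 2021.
The visa is stamped: Mar 10, 2021 + 2 weeks = Mar 24, 2021.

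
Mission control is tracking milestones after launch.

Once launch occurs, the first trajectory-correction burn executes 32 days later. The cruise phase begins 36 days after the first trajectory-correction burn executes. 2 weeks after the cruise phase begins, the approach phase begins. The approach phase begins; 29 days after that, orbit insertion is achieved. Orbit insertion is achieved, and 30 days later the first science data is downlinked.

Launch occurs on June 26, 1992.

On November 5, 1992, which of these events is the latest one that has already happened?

Launch occurs: Jun 26, 1992.
The first trajectory-correction burn executes: Jun 26, 1992 + 32 days = Jul 28, 1992.
The cruise phase begins: Jul 28, 1992 + 36 days = Sep 2, 1992.
The approach phase begins: Sep 2, 1992 + 2 weeks = Sep 16, 1992.
Orbit insertion is achieved: Sep 16, 1992 + 29 days = Oct 15, 1992.
The first science data is downlinked: Oct 15, 1992 + 30 days = Nov 14, 1992.
Nov 5, 1992 falls between when orbit insertion is achieved (Oct 15, 1992) and when the first science data is downlinked (Nov 14, 1992).

Orbit insertion is achieved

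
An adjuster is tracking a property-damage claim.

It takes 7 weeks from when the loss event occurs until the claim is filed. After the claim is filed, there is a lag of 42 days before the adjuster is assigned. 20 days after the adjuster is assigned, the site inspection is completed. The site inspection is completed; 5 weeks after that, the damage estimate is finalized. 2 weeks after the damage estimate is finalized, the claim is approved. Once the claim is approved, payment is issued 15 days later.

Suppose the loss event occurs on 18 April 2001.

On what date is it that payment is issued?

10 October 2001

The loss event occurs: Apr 18, 2001.
The claim is filed: Apr 18, 2001 + 7 weeks = Jun 6, 2001.
The adjuster is assigned: Jun 6, 2001 + 42 days = Jul 18, 2001.
The site inspection is completed: Jul 18, 2001 + 20 days = Aug 7, 2001.
The damage estimate is finalized: Aug 7, 2001 + 5 weeks = Sep 11, 2001.
The claim is approved: Sep 11, 2001 + 2 weeks = Sep 25, 2001.
Payment is issued: Sep 25, 2001 + 15 days = Oct 10, 2001.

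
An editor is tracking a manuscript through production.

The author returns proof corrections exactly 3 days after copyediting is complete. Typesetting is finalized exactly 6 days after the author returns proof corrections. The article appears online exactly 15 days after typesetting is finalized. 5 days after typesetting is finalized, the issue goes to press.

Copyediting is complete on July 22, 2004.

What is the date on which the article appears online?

Copyediting is complete: Jul 22, 2004.
The author returns proof corrections: Jul 22, 2004 + 3 days = Jul 25, 2004.
Typesetting is finalized: Jul 25, 2004 + 6 days = Jul 31, 2004.
The article appears online: Jul 31, 2004 + 15 days = Aug 15, 2004.

August 15, 2004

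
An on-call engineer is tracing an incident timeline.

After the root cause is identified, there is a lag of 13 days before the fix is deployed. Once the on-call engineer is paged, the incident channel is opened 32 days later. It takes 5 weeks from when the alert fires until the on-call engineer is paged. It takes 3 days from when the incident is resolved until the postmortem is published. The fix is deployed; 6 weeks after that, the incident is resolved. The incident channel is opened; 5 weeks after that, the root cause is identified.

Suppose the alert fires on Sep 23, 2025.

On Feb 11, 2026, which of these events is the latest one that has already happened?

The alert fires: Sep 23, 2025.
The on-call engineer is paged: Sep 23, 2025 + 5 weeks = Oct 28, 2025.
The incident channel is opened: Oct 28, 2025 + 32 days = Nov 29, 2025.
The root cause is identified: Nov 29, 2025 + 5 weeks = Jan 3, 2026.
The fix is deployed: Jan 3, 2026 + 13 days = Jan 16, 2026.
The incident is resolved: Jan 16, 2026 + 6 weeks = Feb 27, 2026.
The postmortem is published: Feb 27, 2026 + 3 days = Mar 2, 2026.
Feb 11, 2026 falls between when the fix is deployed (Jan 16, 2026) and when the incident is resolved (Feb 27, 2026).

The fix is deployed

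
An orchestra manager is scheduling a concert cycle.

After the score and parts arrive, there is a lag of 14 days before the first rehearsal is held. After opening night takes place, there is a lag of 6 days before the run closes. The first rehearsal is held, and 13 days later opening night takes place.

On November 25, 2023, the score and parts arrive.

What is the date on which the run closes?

The score and parts arrive: Nov 25, 2023.
The first rehearsal is held: Nov 25, 2023 + 14 days = Dec 9, 2023.
Opening night takes place: Dec 9, 2023 + 13 days = Dec 22, 2023.
The run closes: Dec 22, 2023 + 6 days = Dec 28, 2023.

December 28, 2023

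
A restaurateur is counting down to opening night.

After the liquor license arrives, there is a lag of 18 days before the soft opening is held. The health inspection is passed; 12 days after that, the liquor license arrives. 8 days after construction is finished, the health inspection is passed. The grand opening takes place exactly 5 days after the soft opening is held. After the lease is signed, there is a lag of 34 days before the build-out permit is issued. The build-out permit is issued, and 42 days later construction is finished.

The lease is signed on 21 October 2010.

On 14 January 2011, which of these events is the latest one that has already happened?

The lease is signed: Oct 21, 2010.
The build-out permit is issued: Oct 21, 2010 + 34 days = Nov 24, 2010.
Construction is finished: Nov 24, 2010 + 42 days = Jan 5, 2011.
The health inspection is passed: Jan 5, 2011 + 8 days = Jan 13, 2011.
The liquor license arrives: Jan 13, 2011 + 12 days = Jan 25, 2011.
The soft opening is held: Jan 25, 2011 + 18 days = Feb 12, 2011.
The grand opening takes place: Feb 12, 2011 + 5 days = Feb 17, 2011.
Jan 14, 2011 falls between when the health inspection is passed (Jan 13, 2011) and when the liquor license arrives (Jan 25, 2011).

The health inspection is passed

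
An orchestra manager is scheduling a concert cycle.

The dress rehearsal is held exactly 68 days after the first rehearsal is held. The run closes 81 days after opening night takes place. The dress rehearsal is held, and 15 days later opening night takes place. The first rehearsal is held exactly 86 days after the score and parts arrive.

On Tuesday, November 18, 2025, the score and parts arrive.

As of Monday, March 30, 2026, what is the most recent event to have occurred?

The first rehearsal is held

The score and parts arrive: Nov 18, 2025.
The first rehearsal is held: Nov 18, 2025 + 86 days = Feb 12, 2026.
The dress rehearsal is held: Feb 12, 2026 + 68 days = Apr 21, 2026.
Opening night takes place: Apr 21, 2026 + 15 days = May 6, 2026.
The run closes: May 6, 2026 + 81 days = Jul 26, 2026.
Mar 30, 2026 falls between when the first rehearsal is held (Feb 12, 2026) and when the dress rehearsal is held (Apr 21, 2026).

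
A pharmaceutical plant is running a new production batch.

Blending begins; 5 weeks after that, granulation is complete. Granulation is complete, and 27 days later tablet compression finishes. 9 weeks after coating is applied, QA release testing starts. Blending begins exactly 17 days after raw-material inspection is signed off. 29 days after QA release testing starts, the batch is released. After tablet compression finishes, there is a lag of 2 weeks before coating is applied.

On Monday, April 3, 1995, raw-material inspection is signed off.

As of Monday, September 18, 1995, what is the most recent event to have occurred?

Raw-material inspection is signed off: Apr 3, 1995.
Blending begins: Apr 3, 1995 + 17 days = Apr 20, 1995.
Granulation is complete: Apr 20, 1995 + 5 weeks = May 25, 1995.
Tablet compression finishes: May 25, 1995 + 27 days = Jun 21, 1995.
Coating is applied: Jun 21, 1995 + 2 weeks = Jul 5, 1995.
QA release testing starts: Jul 5, 1995 + 9 weeks = Sep 6, 1995.
The batch is released: Sep 6, 1995 + 29 days = Oct 5, 1995.
Sep 18, 1995 falls between when QA release testing starts (Sep 6, 1995) and when the batch is released (Oct 5, 1995).

QA release testing starts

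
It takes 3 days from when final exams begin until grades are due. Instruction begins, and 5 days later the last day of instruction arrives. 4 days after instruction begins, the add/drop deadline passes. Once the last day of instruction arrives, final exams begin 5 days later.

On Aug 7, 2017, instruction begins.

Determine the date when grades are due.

Instruction begins: Aug 7, 2017.
The last day of instruction arrives: Aug 7, 2017 + 5 days = Aug 12, 2017.
Final exams begin: Aug 12, 2017 + 5 days = Aug 17, 2017.
Grades are due: Aug 17, 2017 + 3 days = Aug 20, 2017.

Aug 20, 2017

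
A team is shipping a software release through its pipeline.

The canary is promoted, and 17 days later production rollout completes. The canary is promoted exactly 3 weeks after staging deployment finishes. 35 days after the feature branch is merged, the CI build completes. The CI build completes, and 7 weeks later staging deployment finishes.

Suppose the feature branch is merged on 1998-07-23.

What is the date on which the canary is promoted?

1998-11-05

The feature branch is merged: Jul 23, 1998.
The CI build completes: Jul 23, 1998 + 35 days = Aug 27, 1998.
Staging deployment finishes: Aug 27, 1998 + 7 weeks = Oct 15, 1998.
The canary is promoted: Oct 15, 1998 + 3 weeks = Nov 5, 1998.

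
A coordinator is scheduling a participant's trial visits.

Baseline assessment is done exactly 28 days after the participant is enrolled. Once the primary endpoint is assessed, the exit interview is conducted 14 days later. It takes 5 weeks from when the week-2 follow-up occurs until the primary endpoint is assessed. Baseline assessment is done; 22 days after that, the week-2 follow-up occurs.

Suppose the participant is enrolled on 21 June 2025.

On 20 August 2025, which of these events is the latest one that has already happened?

The week-2 follow-up occurs

The participant is enrolled: Jun 21, 2025.
Baseline assessment is done: Jun 21, 2025 + 28 days = Jul 19, 2025.
The week-2 follow-up occurs: Jul 19, 2025 + 22 days = Aug 10, 2025.
The primary endpoint is assessed: Aug 10, 2025 + 5 weeks = Sep 14, 2025.
The exit interview is conducted: Sep 14, 2025 + 14 days = Sep 28, 2025.
Aug 20, 2025 falls between when the week-2 follow-up occurs (Aug 10, 2025) and when the primary endpoint is assessed (Sep 14, 2025).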